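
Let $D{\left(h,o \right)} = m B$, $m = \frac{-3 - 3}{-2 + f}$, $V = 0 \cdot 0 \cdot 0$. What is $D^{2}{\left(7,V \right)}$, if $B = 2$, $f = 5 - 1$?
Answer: $36$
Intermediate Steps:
$f = 4$ ($f = 5 - 1 = 4$)
$V = 0$ ($V = 0 \cdot 0 = 0$)
$m = -3$ ($m = \frac{-3 - 3}{-2 + 4} = - \frac{6}{2} = \left(-6\right) \frac{1}{2} = -3$)
$D{\left(h,o \right)} = -6$ ($D{\left(h,o \right)} = \left(-3\right) 2 = -6$)
$D^{2}{\left(7,V \right)} = \left(-6\right)^{2} = 36$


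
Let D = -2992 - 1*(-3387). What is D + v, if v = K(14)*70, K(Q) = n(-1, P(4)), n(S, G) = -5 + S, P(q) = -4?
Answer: -25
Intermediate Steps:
K(Q) = -6 (K(Q) = -5 - 1 = -6)
D = 395 (D = -2992 + 3387 = 395)
v = -420 (v = -6*70 = -420)
D + v = 395 - 420 = -25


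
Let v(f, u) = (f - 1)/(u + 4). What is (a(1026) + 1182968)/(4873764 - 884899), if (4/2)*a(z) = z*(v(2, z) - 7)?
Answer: 1214758823/4108530950 ≈ 0.29567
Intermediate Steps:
v(f, u) = (-1 + f)/(4 + u)
a(z) = z*(-7 + 1/(4 + z))/2 (a(z) = (z*((-1 + 2)/(4 + z) - 7))/2 = (z*(1/(4 + z) - 7))/2 = (z*(-7 + 1/(4 + z)))/2 = z*(-7 + 1/(4 + z))/2)
(a(1026) + 1182968)/(4873764 - 884899) = (-1*1026*(27 + 7*1026)/(8 + 2*1026) + 1182968)/(4873764 - 884899) = (-1*1026*(27 + 7182)/(8 + 2052) + 1182968)/3988865 = (-1*1026*7209/2060 + 1182968)*(1/3988865) = (-1*1026*1/2060*7209 + 1182968)*(1/3988865) = (-3698217/1030 + 1182968)*(1/3988865) = (1214758823/1030)*(1/3988865) = 1214758823/4108530950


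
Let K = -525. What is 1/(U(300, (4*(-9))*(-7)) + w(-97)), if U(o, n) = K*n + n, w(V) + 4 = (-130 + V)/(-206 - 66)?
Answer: -272/35917917 ≈ -7.5728e-6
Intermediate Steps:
w(V) = -479/136 - V/272 (w(V) = -4 + (-130 + V)/(-206 - 66) = -4 + (-130 + V)/(-272) = -4 + (-130 + V)*(-1/272) = -4 + (65/136 - V/272) = -479/136 - V/272)
U(o, n) = -524*n (U(o, n) = -525*n + n = -524*n)
1/(U(300, (4*(-9))*(-7)) + w(-97)) = 1/(-524*4*(-9)*(-7) + (-479/136 - 1/272*(-97))) = 1/(-(-18864)*(-7) + (-479/136 + 97/272)) = 1/(-524*252 - 861/272) = 1/(-132048 - 861/272) = 1/(-35917917/272) = -272/35917917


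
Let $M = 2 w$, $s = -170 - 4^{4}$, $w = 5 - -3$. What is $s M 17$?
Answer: $-115872$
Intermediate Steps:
$w = 8$ ($w = 5 + 3 = 8$)
$s = -426$ ($s = -170 - 256 = -426$)
$M = 16$ ($M = 2 \cdot 8 = 16$)
$s M 17 = - 426 \cdot 16 \cdot 17 = \left(-426\right) 272 = -115872$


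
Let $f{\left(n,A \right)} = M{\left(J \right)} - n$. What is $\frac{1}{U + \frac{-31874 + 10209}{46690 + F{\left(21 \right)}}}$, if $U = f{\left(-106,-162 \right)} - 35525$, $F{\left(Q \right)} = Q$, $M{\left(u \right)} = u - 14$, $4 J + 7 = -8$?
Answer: $- \frac{26692}{945890111} \approx -2.8219 \cdot 10^{-5}$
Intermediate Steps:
$J = - \frac{15}{4}$ ($J = - \frac{7}{4} + \frac{1}{4} \left(-8\right) = - \frac{7}{4} - 2 = - \frac{15}{4} \approx -3.75$)
$M{\left(u \right)} = -14 + u$
$f{\left(n,A \right)} = - \frac{71}{4} - n$ ($f{\left(n,A \right)} = \left(-14 - \frac{15}{4}\right) - n = - \frac{71}{4} - n$)
$U = - \frac{141747}{4}$ ($U = \left(- \frac{71}{4} - -106\right) - 35525 = \left(- \frac{71}{4} + 106\right) - 35525 = \frac{353}{4} - 35525 = - \frac{141747}{4} \approx -35437.0$)
$\frac{1}{U + \frac{-31874 + 10209}{46690 + F{\left(21 \right)}}} = \frac{1}{- \frac{141747}{4} + \frac{-31874 + 10209}{46690 + 21}} = \frac{1}{- \frac{141747}{4} - \frac{21665}{46711}} = \frac{1}{- \frac{141747}{4} - \frac{3095}{6673}} = \frac{1}{- \frac{945890111}{26692}} = - \frac{26692}{945890111}$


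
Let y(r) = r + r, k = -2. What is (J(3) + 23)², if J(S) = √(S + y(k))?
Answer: (23 + I)² ≈ 528.0 + 46.0*I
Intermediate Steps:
y(r) = 2*r
J(S) = √(-4 + S) (J(S) = √(S + 2*(-2)) = √(S - 4) = √(-4 + S))
(J(3) + 23)² = (√(-4 + 3) + 23)² = (√(-1) + 23)² = (I + 23)² = (23 + I)²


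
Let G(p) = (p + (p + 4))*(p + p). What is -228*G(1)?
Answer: -2736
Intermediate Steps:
G(p) = 2*p*(4 + 2*p) (G(p) = (p + (4 + p))*(2*p) = (4 + 2*p)*(2*p) = 2*p*(4 + 2*p))
-228*G(1) = -912*(2 + 1) = -912*3 = -228*12 = -2736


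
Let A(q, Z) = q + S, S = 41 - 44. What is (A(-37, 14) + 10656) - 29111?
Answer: -18495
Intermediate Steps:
S = -3
A(q, Z) = -3 + q (A(q, Z) = q - 3 = -3 + q)
(A(-37, 14) + 10656) - 29111 = ((-3 - 37) + 10656) - 29111 = (-40 + 10656) - 29111 = 10616 - 29111 = -18495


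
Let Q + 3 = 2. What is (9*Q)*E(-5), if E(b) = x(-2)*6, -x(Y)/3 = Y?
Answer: -324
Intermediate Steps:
Q = -1 (Q = -3 + 2 = -1)
x(Y) = -3*Y
E(b) = 36 (E(b) = -3*(-2)*6 = 6*6 = 36)
(9*Q)*E(-5) = (9*(-1))*36 = -9*36 = -324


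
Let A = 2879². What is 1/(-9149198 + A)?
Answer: -1/860557 ≈ -1.1620e-6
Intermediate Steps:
A = 8288641
1/(-9149198 + A) = 1/(-9149198 + 8288641) = 1/(-860557) = -1/860557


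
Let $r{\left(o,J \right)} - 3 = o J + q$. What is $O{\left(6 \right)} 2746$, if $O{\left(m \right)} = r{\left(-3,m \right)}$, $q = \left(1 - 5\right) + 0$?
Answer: $-52174$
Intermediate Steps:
$q = -4$ ($q = -4 + 0 = -4$)
$r{\left(o,J \right)} = -1 + J o$ ($r{\left(o,J \right)} = 3 + \left(o J - 4\right) = 3 + \left(J o - 4\right) = 3 + \left(-4 + J o\right) = -1 + J o$)
$O{\left(m \right)} = -1 - 3 m$ ($O{\left(m \right)} = -1 + m \left(-3\right) = -1 - 3 m$)
$O{\left(6 \right)} 2746 = \left(-1 - 18\right) 2746 = \left(-19\right) 2746 = -52174$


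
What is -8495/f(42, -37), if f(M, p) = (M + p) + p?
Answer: 8495/32 ≈ 265.47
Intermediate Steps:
f(M, p) = M + 2*p
-8495/f(42, -37) = -8495/(42 + 2*(-37)) = -8495/(42 - 74) = -8495/(-32) = -8495*(-1/32) = 8495/32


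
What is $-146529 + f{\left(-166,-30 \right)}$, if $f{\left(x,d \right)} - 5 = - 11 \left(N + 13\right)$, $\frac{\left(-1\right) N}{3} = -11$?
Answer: $-147030$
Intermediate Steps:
$N = 33$ ($N = \left(-3\right) \left(-11\right) = 33$)
$f{\left(x,d \right)} = -501$ ($f{\left(x,d \right)} = 5 - 11 \left(33 + 13\right) = 5 - 506 = -501$)
$-146529 + f{\left(-166,-30 \right)} = -146529 - 501 = -147030$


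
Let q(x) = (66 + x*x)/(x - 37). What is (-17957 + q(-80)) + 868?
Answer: -2005879/117 ≈ -17144.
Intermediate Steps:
q(x) = (66 + x**2)/(-37 + x)
(-17957 + q(-80)) + 868 = (-17957 + (66 + (-80)**2)/(-37 - 80)) + 868 = (-17957 + (66 + 6400)/(-117)) + 868 = (-17957 - 1/117*6466) + 868 = (-17957 - 6466/117) + 868 = -2107435/117 + 868 = -2005879/117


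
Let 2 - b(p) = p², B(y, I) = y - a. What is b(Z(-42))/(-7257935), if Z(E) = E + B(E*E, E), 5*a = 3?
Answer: 74080399/181448375 ≈ 0.40827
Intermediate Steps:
a = ⅗ (a = (⅕)*3 = ⅗ ≈ 0.60000)
B(y, I) = -⅗ + y (B(y, I) = y - 1*⅗ = y - ⅗ = -⅗ + y)
Z(E) = -⅗ + E + E² (Z(E) = E + (-⅗ + E*E) = E + (-⅗ + E²) = -⅗ + E + E²)
b(p) = 2 - p²
b(Z(-42))/(-7257935) = (2 - (-⅗ - 42 + (-42)²)²)/(-7257935) = (2 - (-⅗ - 42 + 1764)²)*(-1/7257935) = (2 - (8607/5)²)*(-1/7257935) = (2 - 1*74080449/25)*(-1/7257935) = (2 - 74080449/25)*(-1/7257935) = -74080399/25*(-1/7257935) = 74080399/181448375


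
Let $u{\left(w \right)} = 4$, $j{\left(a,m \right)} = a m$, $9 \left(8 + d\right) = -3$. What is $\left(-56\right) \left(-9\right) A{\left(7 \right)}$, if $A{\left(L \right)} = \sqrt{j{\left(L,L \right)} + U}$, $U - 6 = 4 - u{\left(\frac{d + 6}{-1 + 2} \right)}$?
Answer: $504 \sqrt{55} \approx 3737.8$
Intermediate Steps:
$d = - \frac{25}{3}$ ($d = -8 + \frac{1}{9} \left(-3\right) = -8 - \frac{1}{3} = - \frac{25}{3} \approx -8.3333$)
$U = 6$ ($U = 6 + \left(4 - 4\right) = 6 + 0 = 6$)
$A{\left(L \right)} = \sqrt{6 + L^{2}}$ ($A{\left(L \right)} = \sqrt{L L + 6} = \sqrt{L^{2} + 6} = \sqrt{6 + L^{2}}$)
$\left(-56\right) \left(-9\right) A{\left(7 \right)} = \left(-56\right) \left(-9\right) \sqrt{6 + 7^{2}} = 504 \sqrt{6 + 49} = 504 \sqrt{55}$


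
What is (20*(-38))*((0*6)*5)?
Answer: 0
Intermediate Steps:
(20*(-38))*((0*6)*5) = -0*5 = -760*0 = 0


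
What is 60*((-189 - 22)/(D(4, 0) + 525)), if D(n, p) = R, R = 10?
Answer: -2532/107 ≈ -23.664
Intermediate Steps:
D(n, p) = 10
60*((-189 - 22)/(D(4, 0) + 525)) = 60*((-189 - 22)/(10 + 525)) = 60*(-211/535) = -2532/107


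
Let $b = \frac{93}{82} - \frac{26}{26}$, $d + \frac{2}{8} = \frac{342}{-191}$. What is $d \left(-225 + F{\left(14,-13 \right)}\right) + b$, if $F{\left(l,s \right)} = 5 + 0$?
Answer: $\frac{7033191}{15662} \approx 449.06$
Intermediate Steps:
$F{\left(l,s \right)} = 5$
$d = - \frac{1559}{764}$ ($d = - \frac{1}{4} + \frac{342}{-191} = - \frac{1}{4} + 342 \left(- \frac{1}{191}\right) = - \frac{1}{4} - \frac{342}{191} = - \frac{1559}{764} \approx -2.0406$)
$b = \frac{11}{82}$ ($b = 93 \cdot \frac{1}{82} - 1 = \frac{93}{82} - 1 = \frac{11}{82} \approx 0.13415$)
$d \left(-225 + F{\left(14,-13 \right)}\right) + b = - \frac{1559 \left(-225 + 5\right)}{764} + \frac{11}{82} = \left(- \frac{1559}{764}\right) \left(-220\right) + \frac{11}{82} = \frac{85745}{191} + \frac{11}{82} = \frac{7033191}{15662}$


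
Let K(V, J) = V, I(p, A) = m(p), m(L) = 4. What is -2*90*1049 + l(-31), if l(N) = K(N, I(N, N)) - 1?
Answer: -188852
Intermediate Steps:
I(p, A) = 4
l(N) = -1 + N (l(N) = N - 1 = -1 + N)
-2*90*1049 + l(-31) = -2*90*1049 + (-1 - 31) = -180*1049 - 32 = -188820 - 32 = -188852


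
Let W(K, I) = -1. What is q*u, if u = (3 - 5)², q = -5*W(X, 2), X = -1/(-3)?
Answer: 20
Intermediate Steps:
X = ⅓ (X = -1*(-⅓) = ⅓ ≈ 0.33333)
q = 5 (q = -5*(-1) = 5)
u = 4 (u = (-2)² = 4)
q*u = 5*4 = 20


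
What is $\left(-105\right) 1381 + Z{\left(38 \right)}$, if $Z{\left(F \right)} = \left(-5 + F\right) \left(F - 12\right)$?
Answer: $-144147$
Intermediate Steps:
$Z{\left(F \right)} = \left(-12 + F\right) \left(-5 + F\right)$ ($Z{\left(F \right)} = \left(-5 + F\right) \left(-12 + F\right) = \left(-12 + F\right) \left(-5 + F\right)$)
$\left(-105\right) 1381 + Z{\left(38 \right)} = \left(-105\right) 1381 + \left(60 + 38^{2} - 646\right) = -145005 + \left(60 + 1444 - 646\right) = -145005 + 858 = -144147$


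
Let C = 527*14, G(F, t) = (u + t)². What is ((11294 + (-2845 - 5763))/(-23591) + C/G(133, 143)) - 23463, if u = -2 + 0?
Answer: -11004323645641/469012671 ≈ -23463.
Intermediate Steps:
u = -2
G(F, t) = (-2 + t)²
C = 7378
((11294 + (-2845 - 5763))/(-23591) + C/G(133, 143)) - 23463 = ((11294 + (-2845 - 5763))/(-23591) + 7378/((-2 + 143)²)) - 23463 = ((11294 - 8608)*(-1/23591) + 7378/(141²)) - 23463 = (2686*(-1/23591) + 7378/19881) - 23463 = (-2686/23591 + 7378*(1/19881)) - 23463 = (-2686/23591 + 7378/19881) - 23463 = 120654032/469012671 - 23463 = -11004323645641/469012671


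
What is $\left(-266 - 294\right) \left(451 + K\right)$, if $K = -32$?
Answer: $-234640$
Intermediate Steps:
$\left(-266 - 294\right) \left(451 + K\right) = \left(-266 - 294\right) \left(451 - 32\right) = \left(-560\right) 419 = -234640$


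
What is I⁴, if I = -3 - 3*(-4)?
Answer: 6561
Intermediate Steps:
I = 9 (I = -3 + 12 = 9)
I⁴ = 9⁴ = 6561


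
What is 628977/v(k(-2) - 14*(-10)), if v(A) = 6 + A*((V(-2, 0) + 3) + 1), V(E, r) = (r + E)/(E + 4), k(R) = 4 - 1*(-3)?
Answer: 209659/149 ≈ 1407.1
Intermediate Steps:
k(R) = 7 (k(R) = 4 + 3 = 7)
V(E, r) = (E + r)/(4 + E)
v(A) = 6 + 3*A (v(A) = 6 + A*(((-2 + 0)/(4 - 2) + 3) + 1) = 6 + A*((-2/2 + 3) + 1) = 6 + A*(((½)*(-2) + 3) + 1) = 6 + A*((-1 + 3) + 1) = 6 + A*(2 + 1) = 6 + A*3 = 6 + 3*A)
628977/v(k(-2) - 14*(-10)) = 628977/(6 + 3*(7 - 14*(-10))) = 628977/(6 + 3*(7 + 140)) = 628977/(6 + 3*147) = 628977/(6 + 441) = 628977/447 = 628977*(1/447) = 209659/149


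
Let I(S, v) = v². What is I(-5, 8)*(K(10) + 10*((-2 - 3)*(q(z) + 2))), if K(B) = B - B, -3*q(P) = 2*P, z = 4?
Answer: 6400/3 ≈ 2133.3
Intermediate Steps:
q(P) = -2*P/3
K(B) = 0
I(-5, 8)*(K(10) + 10*((-2 - 3)*(q(z) + 2))) = 8²*(0 + 10*((-2 - 3)*(-⅔*4 + 2))) = 64*(0 + 10*(-5*(-8/3 + 2))) = 64*(0 + 10*(-5*(-⅔))) = 64*(0 + 10*(10/3)) = 64*(0 + 100/3) = 64*(100/3) = 6400/3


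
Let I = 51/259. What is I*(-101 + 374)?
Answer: 1989/37 ≈ 53.757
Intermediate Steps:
I = 51/259 (I = 51*(1/259) = 51/259 ≈ 0.19691)
I*(-101 + 374) = 51*(-101 + 374)/259 = (51/259)*273 = 1989/37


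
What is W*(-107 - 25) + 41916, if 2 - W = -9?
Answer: 40464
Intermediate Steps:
W = 11 (W = 2 - 1*(-9) = 2 + 9 = 11)
W*(-107 - 25) + 41916 = 11*(-107 - 25) + 41916 = 11*(-132) + 41916 = -1452 + 41916 = 40464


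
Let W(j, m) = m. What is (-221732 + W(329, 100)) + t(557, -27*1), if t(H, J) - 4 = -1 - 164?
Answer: -221793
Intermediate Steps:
t(H, J) = -161 (t(H, J) = 4 + (-1 - 164) = 4 - 165 = -161)
(-221732 + W(329, 100)) + t(557, -27*1) = (-221732 + 100) - 161 = -221632 - 161 = -221793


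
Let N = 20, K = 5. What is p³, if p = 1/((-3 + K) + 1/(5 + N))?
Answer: 15625/132651 ≈ 0.11779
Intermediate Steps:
p = 25/51 (p = 1/((-3 + 5) + 1/(5 + 20)) = 1/(2 + 1/25) = 1/(51/25) = 25/51 ≈ 0.49020)
p³ = (25/51)³ = 15625/132651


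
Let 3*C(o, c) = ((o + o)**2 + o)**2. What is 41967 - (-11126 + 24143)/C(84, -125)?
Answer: 3736661770493/89038096 ≈ 41967.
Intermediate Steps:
C(o, c) = (o + 4*o**2)**2/3 (C(o, c) = ((o + o)**2 + o)**2/3 = ((2*o)**2 + o)**2/3 = (4*o**2 + o)**2/3 = (o + 4*o**2)**2/3)
41967 - (-11126 + 24143)/C(84, -125) = 41967 - (-11126 + 24143)/((1/3)*84**2*(1 + 4*84)**2) = 41967 - 13017/((1/3)*7056*(1 + 336)**2) = 41967 - 13017/((1/3)*7056*337**2) = 41967 - 13017/((1/3)*7056*113569) = 41967 - 13017/267114288 = 41967 - 1*4339/89038096 = 41967 - 4339/89038096 = 3736661770493/89038096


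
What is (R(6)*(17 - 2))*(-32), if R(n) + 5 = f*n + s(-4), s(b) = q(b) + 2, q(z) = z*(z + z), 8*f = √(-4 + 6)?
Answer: -13920 - 360*√2 ≈ -14429.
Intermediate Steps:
f = √2/8 (f = √(-4 + 6)/8 = √2/8 ≈ 0.17678)
q(z) = 2*z² (q(z) = z*(2*z) = 2*z²)
s(b) = 2 + 2*b² (s(b) = 2*b² + 2 = 2 + 2*b²)
R(n) = 29 + n*√2/8 (R(n) = -5 + ((√2/8)*n + (2 + 2*(-4)²)) = -5 + (n*√2/8 + (2 + 2*16)) = -5 + (n*√2/8 + (2 + 32)) = -5 + (n*√2/8 + 34) = -5 + (34 + n*√2/8) = 29 + n*√2/8)
(R(6)*(17 - 2))*(-32) = ((29 + (⅛)*6*√2)*(17 - 2))*(-32) = ((29 + 3*√2/4)*15)*(-32) = (435 + 45*√2/4)*(-32) = -13920 - 360*√2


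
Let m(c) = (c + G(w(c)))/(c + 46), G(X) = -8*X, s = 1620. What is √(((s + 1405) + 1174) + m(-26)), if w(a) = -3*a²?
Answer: √500890/10 ≈ 70.774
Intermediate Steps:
m(c) = (c + 24*c²)/(46 + c) (m(c) = (c - (-24)*c²)/(c + 46) = (c + 24*c²)/(46 + c))
√(((s + 1405) + 1174) + m(-26)) = √(((1620 + 1405) + 1174) - 26*(1 + 24*(-26))/(46 - 26)) = √((3025 + 1174) - 26*(1 - 624)/20) = √(4199 - 26*1/20*(-623)) = √(4199 + 8099/10) = √(50089/10) = √500890/10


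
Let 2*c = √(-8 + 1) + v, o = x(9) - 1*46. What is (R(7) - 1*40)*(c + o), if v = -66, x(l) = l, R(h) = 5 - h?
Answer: 2940 - 21*I*√7 ≈ 2940.0 - 55.561*I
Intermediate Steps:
o = -37 (o = 9 - 1*46 = 9 - 46 = -37)
c = -33 + I*√7/2 (c = (√(-8 + 1) - 66)/2 = (√(-7) - 66)/2 = (I*√7 - 66)/2 = (-66 + I*√7)/2 = -33 + I*√7/2 ≈ -33.0 + 1.3229*I)
(R(7) - 1*40)*(c + o) = ((5 - 1*7) - 1*40)*((-33 + I*√7/2) - 37) = ((5 - 7) - 40)*(-70 + I*√7/2) = (-2 - 40)*(-70 + I*√7/2) = -42*(-70 + I*√7/2) = 2940 - 21*I*√7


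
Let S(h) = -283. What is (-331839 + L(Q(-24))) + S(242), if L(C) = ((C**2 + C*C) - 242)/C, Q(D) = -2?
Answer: -332005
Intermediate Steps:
L(C) = (-242 + 2*C**2)/C (L(C) = ((C**2 + C**2) - 242)/C = (2*C**2 - 242)/C = (-242 + 2*C**2)/C)
(-331839 + L(Q(-24))) + S(242) = (-331839 + (-242/(-2) + 2*(-2))) - 283 = (-331839 + (-242*(-1/2) - 4)) - 283 = (-331839 + (121 - 4)) - 283 = (-331839 + 117) - 283 = -331722 - 283 = -332005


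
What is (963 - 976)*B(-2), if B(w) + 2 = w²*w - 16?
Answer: 338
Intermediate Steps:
B(w) = -18 + w³ (B(w) = -2 + (w²*w - 16) = -2 + (w³ - 16) = -2 + (-16 + w³) = -18 + w³)
(963 - 976)*B(-2) = (963 - 976)*(-18 + (-2)³) = -13*(-18 - 8) = -13*(-26) = 338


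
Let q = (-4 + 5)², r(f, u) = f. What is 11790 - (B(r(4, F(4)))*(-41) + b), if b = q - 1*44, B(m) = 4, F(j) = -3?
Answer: 11997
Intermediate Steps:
q = 1 (q = 1² = 1)
b = -43 (b = 1 - 1*44 = 1 - 44 = -43)
11790 - (B(r(4, F(4)))*(-41) + b) = 11790 - (4*(-41) - 43) = 11790 - (-164 - 43) = 11790 - 1*(-207) = 11790 + 207 = 11997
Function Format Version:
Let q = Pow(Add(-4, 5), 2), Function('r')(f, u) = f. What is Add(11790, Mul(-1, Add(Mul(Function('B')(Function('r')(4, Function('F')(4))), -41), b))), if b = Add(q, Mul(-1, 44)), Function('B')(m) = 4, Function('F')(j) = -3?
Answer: 11997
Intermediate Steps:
q = 1 (q = Pow(1, 2) = 1)
b = -43 (b = Add(1, Mul(-1, 44)) = Add(1, -44) = -43)
Add(11790, Mul(-1, Add(Mul(Function('B')(Function('r')(4, Function('F')(4))), -41), b))) = Add(11790, Mul(-1, Add(Mul(4, -41), -43))) = Add(11790, Mul(-1, Add(-164, -43))) = Add(11790, Mul(-1, -207)) = Add(11790, 207) = 11997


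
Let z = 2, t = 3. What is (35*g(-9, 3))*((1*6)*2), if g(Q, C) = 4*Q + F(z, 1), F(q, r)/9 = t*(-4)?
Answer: -60480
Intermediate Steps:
F(q, r) = -108 (F(q, r) = 9*(3*(-4)) = 9*(-12) = -108)
g(Q, C) = -108 + 4*Q (g(Q, C) = 4*Q - 108 = -108 + 4*Q)
(35*g(-9, 3))*((1*6)*2) = (35*(-108 + 4*(-9)))*((1*6)*2) = (35*(-108 - 36))*(6*2) = (35*(-144))*12 = -5040*12 = -60480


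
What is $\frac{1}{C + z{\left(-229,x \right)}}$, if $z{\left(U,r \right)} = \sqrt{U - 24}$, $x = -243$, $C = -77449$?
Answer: $- \frac{77449}{5998347854} - \frac{i \sqrt{253}}{5998347854} \approx -1.2912 \cdot 10^{-5} - 2.6517 \cdot 10^{-9} i$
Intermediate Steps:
$z{\left(U,r \right)} = \sqrt{-24 + U}$
$\frac{1}{C + z{\left(-229,x \right)}} = \frac{1}{-77449 + \sqrt{-24 - 229}} = \frac{1}{-77449 + \sqrt{-253}} = \frac{1}{-77449 + i \sqrt{253}}$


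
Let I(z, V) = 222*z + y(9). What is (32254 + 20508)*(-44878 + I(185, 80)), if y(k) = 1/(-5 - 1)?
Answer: -602779469/3 ≈ -2.0093e+8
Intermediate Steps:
y(k) = -⅙ (y(k) = 1/(-6) = -⅙)
I(z, V) = -⅙ + 222*z (I(z, V) = 222*z - ⅙ = -⅙ + 222*z)
(32254 + 20508)*(-44878 + I(185, 80)) = (32254 + 20508)*(-44878 + (-⅙ + 222*185)) = 52762*(-44878 + (-⅙ + 41070)) = 52762*(-44878 + 246419/6) = 52762*(-22849/6) = -602779469/3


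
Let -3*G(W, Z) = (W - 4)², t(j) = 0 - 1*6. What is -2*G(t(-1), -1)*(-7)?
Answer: -1400/3 ≈ -466.67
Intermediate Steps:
t(j) = -6 (t(j) = 0 - 6 = -6)
G(W, Z) = -(-4 + W)²/3 (G(W, Z) = -(W - 4)²/3 = -(-4 + W)²/3)
-2*G(t(-1), -1)*(-7) = -(-2)*(-4 - 6)²/3*(-7) = -(-2)*(-10)²/3*(-7) = -(-2)*100/3*(-7) = -2*(-100/3)*(-7) = (200/3)*(-7) = -1400/3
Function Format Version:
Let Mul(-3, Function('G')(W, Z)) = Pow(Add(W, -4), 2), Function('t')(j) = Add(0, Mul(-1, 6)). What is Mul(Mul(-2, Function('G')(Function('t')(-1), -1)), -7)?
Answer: Rational(-1400, 3) ≈ -466.67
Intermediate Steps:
Function('t')(j) = -6 (Function('t')(j) = Add(0, -6) = -6)
Function('G')(W, Z) = Mul(Rational(-1, 3), Pow(Add(-4, W), 2)) (Function('G')(W, Z) = Mul(Rational(-1, 3), Pow(Add(W, -4), 2)) = Mul(Rational(-1, 3), Pow(Add(-4, W), 2)))
Mul(Mul(-2, Function('G')(Function('t')(-1), -1)), -7) = Mul(Mul(-2, Mul(Rational(-1, 3), Pow(Add(-4, -6), 2))), -7) = Mul(Mul(-2, Mul(Rational(-1, 3), Pow(-10, 2))), -7) = Mul(Mul(-2, Mul(Rational(-1, 3), 100)), -7) = Mul(Mul(-2, Rational(-100, 3)), -7) = Mul(Rational(200, 3), -7) = Rational(-1400, 3)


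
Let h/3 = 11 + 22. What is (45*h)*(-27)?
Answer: -120285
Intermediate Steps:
h = 99 (h = 3*(11 + 22) = 3*33 = 99)
(45*h)*(-27) = (45*99)*(-27) = 4455*(-27) = -120285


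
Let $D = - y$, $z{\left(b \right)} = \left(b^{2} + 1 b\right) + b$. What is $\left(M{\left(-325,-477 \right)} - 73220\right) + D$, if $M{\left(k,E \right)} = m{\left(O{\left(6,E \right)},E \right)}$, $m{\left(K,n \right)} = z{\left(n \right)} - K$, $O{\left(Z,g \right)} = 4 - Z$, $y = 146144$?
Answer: $7213$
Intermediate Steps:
$z{\left(b \right)} = b^{2} + 2 b$ ($z{\left(b \right)} = \left(b^{2} + b\right) + b = \left(b + b^{2}\right) + b = b^{2} + 2 b$)
$m{\left(K,n \right)} = - K + n \left(2 + n\right)$ ($m{\left(K,n \right)} = n \left(2 + n\right) - K = - K + n \left(2 + n\right)$)
$M{\left(k,E \right)} = 2 + E \left(2 + E\right)$ ($M{\left(k,E \right)} = - (4 - 6) + E \left(2 + E\right) = \left(-1\right) \left(-2\right) + E \left(2 + E\right) = 2 + E \left(2 + E\right)$)
$D = -146144$ ($D = \left(-1\right) 146144 = -146144$)
$\left(M{\left(-325,-477 \right)} - 73220\right) + D = \left(\left(2 - 477 \left(2 - 477\right)\right) - 73220\right) - 146144 = \left(\left(2 - -226575\right) - 73220\right) - 146144 = \left(\left(2 + 226575\right) - 73220\right) - 146144 = \left(226577 - 73220\right) - 146144 = 153357 - 146144 = 7213$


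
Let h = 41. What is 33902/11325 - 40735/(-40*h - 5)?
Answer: 103418533/3725925 ≈ 27.756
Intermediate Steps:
33902/11325 - 40735/(-40*h - 5) = 33902/11325 - 40735/(-40*41 - 5) = 33902*(1/11325) - 40735/(-1640 - 5) = 33902/11325 - 40735/(-1645) = 33902/11325 - 40735*(-1/1645) = 33902/11325 + 8147/329 = 103418533/3725925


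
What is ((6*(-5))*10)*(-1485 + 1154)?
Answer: 99300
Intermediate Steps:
((6*(-5))*10)*(-1485 + 1154) = -30*10*(-331) = -300*(-331) = 99300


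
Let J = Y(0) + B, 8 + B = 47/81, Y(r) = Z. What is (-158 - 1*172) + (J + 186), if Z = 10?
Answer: -11455/81 ≈ -141.42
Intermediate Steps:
Y(r) = 10
B = -601/81 (B = -8 + 47/81 = -601/81 ≈ -7.4198)
J = 209/81 (J = 10 - 601/81 = 209/81 ≈ 2.5802)
(-158 - 1*172) + (J + 186) = (-158 - 1*172) + (209/81 + 186) = (-158 - 172) + 15275/81 = -330 + 15275/81 = -11455/81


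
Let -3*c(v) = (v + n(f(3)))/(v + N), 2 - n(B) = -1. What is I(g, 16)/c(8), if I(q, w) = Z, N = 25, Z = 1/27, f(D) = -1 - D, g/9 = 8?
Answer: -1/3 ≈ -0.33333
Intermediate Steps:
g = 72 (g = 9*8 = 72)
n(B) = 3 (n(B) = 2 - 1*(-1) = 2 + 1 = 3)
Z = 1/27 ≈ 0.037037
I(q, w) = 1/27
c(v) = -(3 + v)/(3*(25 + v)) (c(v) = -(v + 3)/(3*(v + 25)) = -(3 + v)/(3*(25 + v)))
I(g, 16)/c(8) = 1/(27*(((-3 - 1*8)/(3*(25 + 8))))) = 1/(27*(((1/3)*(-3 - 8)/33))) = 1/(27*(((1/3)*(1/33)*(-11)))) = 1/(27*(-1/9)) = (1/27)*(-9) = -1/3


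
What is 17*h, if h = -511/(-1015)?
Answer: 1241/145 ≈ 8.5586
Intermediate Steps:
h = 73/145 (h = -511*(-1/1015) = 73/145 ≈ 0.50345)
17*h = 17*(73/145) = 1241/145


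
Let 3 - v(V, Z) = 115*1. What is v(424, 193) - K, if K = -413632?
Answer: 413520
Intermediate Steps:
v(V, Z) = -112 (v(V, Z) = 3 - 115 = -112)
v(424, 193) - K = -112 - 1*(-413632) = -112 + 413632 = 413520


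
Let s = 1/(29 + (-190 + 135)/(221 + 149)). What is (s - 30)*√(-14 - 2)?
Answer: -255904*I/2135 ≈ -119.86*I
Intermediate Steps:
s = 74/2135 (s = 1/(29 - 55/370) = 1/(29 - 55*1/370) = 1/(29 - 11/74) = 1/(2135/74) = 74/2135 ≈ 0.034660)
(s - 30)*√(-14 - 2) = (74/2135 - 30)*√(-14 - 2) = -255904*I/2135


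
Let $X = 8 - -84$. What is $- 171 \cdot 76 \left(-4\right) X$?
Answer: $4782528$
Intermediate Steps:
$X = 92$ ($X = 8 + 84 = 92$)
$- 171 \cdot 76 \left(-4\right) X = - 171 \cdot 76 \left(-4\right) 92 = \left(-171\right) \left(-304\right) 92 = 51984 \cdot 92 = 4782528$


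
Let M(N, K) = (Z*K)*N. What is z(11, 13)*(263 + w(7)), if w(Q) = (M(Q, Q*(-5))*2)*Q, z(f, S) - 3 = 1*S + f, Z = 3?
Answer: -270729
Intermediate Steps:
z(f, S) = 3 + S + f (z(f, S) = 3 + (1*S + f) = 3 + (S + f) = 3 + S + f)
M(N, K) = 3*K*N (M(N, K) = (3*K)*N = 3*K*N)
w(Q) = -30*Q³ (w(Q) = ((3*(Q*(-5))*Q)*2)*Q = ((3*(-5*Q)*Q)*2)*Q = (-15*Q²*2)*Q = (-30*Q²)*Q = -30*Q³)
z(11, 13)*(263 + w(7)) = (3 + 13 + 11)*(263 - 30*7³) = 27*(263 - 30*343) = 27*(263 - 10290) = 27*(-10027) = -270729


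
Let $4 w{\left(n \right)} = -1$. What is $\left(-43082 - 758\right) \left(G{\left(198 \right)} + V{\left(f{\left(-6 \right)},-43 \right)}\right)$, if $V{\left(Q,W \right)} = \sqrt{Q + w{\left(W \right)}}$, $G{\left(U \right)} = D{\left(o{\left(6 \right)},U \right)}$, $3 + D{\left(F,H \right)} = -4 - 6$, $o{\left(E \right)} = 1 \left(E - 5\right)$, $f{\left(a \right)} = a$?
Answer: $569920 - 109600 i \approx 5.6992 \cdot 10^{5} - 1.096 \cdot 10^{5} i$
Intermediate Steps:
$w{\left(n \right)} = - \frac{1}{4}$ ($w{\left(n \right)} = \frac{1}{4} \left(-1\right) = - \frac{1}{4}$)
$o{\left(E \right)} = -5 + E$ ($o{\left(E \right)} = 1 \left(-5 + E\right) = -5 + E$)
$D{\left(F,H \right)} = -13$ ($D{\left(F,H \right)} = -3 - 10 = -13$)
$G{\left(U \right)} = -13$
$V{\left(Q,W \right)} = \sqrt{- \frac{1}{4} + Q}$ ($V{\left(Q,W \right)} = \sqrt{Q - \frac{1}{4}} = \sqrt{- \frac{1}{4} + Q}$)
$\left(-43082 - 758\right) \left(G{\left(198 \right)} + V{\left(f{\left(-6 \right)},-43 \right)}\right) = \left(-43082 - 758\right) \left(-13 + \frac{\sqrt{-1 + 4 \left(-6\right)}}{2}\right) = - 43840 \left(-13 + \frac{\sqrt{-1 - 24}}{2}\right) = - 43840 \left(-13 + \frac{\sqrt{-25}}{2}\right) = - 43840 \left(-13 + \frac{5 i}{2}\right) = 569920 - 109600 i$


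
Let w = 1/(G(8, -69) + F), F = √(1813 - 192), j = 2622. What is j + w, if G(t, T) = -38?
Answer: 464132/177 + √1621/177 ≈ 2622.4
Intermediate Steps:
F = √1621 ≈ 40.262
w = 1/(-38 + √1621) ≈ 0.44216
j + w = 2622 + (38/177 + √1621/177) = 464132/177 + √1621/177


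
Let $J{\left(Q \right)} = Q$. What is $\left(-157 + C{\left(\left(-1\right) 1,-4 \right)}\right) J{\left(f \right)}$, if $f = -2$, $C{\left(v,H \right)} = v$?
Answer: $316$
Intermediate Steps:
$\left(-157 + C{\left(\left(-1\right) 1,-4 \right)}\right) J{\left(f \right)} = \left(-157 - 1\right) \left(-2\right) = \left(-158\right) \left(-2\right) = 316$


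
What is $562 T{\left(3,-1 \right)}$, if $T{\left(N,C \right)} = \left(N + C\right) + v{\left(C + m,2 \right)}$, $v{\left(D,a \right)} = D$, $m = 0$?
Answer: $562$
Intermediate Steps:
$T{\left(N,C \right)} = N + 2 C$ ($T{\left(N,C \right)} = \left(N + C\right) + \left(C + 0\right) = \left(C + N\right) + C = N + 2 C$)
$562 T{\left(3,-1 \right)} = 562 \left(3 + 2 \left(-1\right)\right) = 562 \left(3 - 2\right) = 562 \cdot 1 = 562$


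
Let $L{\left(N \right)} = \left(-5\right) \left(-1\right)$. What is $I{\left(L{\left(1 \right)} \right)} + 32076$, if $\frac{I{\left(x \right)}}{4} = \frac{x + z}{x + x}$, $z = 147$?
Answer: $\frac{160684}{5} \approx 32137.0$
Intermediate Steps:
$L{\left(N \right)} = 5$
$I{\left(x \right)} = \frac{2 \left(147 + x\right)}{x}$ ($I{\left(x \right)} = 4 \frac{x + 147}{x + x} = 4 \frac{147 + x}{2 x} = \frac{2 \left(147 + x\right)}{x}$)
$I{\left(L{\left(1 \right)} \right)} + 32076 = \left(2 + \frac{294}{5}\right) + 32076 = \frac{304}{5} + 32076 = \frac{160684}{5}$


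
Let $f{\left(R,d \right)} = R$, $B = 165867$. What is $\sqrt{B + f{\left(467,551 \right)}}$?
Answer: $109 \sqrt{14} \approx 407.84$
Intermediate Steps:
$\sqrt{B + f{\left(467,551 \right)}} = \sqrt{165867 + 467} = \sqrt{166334} = 109 \sqrt{14}$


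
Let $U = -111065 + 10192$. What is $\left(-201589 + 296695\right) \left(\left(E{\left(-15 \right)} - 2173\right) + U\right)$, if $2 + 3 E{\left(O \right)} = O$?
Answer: $-9800831810$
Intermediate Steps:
$E{\left(O \right)} = - \frac{2}{3} + \frac{O}{3}$
$U = -100873$
$\left(-201589 + 296695\right) \left(\left(E{\left(-15 \right)} - 2173\right) + U\right) = \left(-201589 + 296695\right) \left(\left(\left(- \frac{2}{3} + \frac{1}{3} \left(-15\right)\right) - 2173\right) - 100873\right) = 95106 \left(\left(\left(- \frac{2}{3} - 5\right) - 2173\right) - 100873\right) = 95106 \left(\left(- \frac{17}{3} - 2173\right) - 100873\right) = 95106 \left(- \frac{6536}{3} - 100873\right) = 95106 \left(- \frac{309155}{3}\right) = -9800831810$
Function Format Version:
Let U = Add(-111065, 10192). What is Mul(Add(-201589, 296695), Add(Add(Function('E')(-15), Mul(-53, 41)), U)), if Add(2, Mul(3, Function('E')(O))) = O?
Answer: -9800831810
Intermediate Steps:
Function('E')(O) = Add(Rational(-2, 3), Mul(Rational(1, 3), O))
U = -100873
Mul(Add(-201589, 296695), Add(Add(Function('E')(-15), Mul(-53, 41)), U)) = Mul(Add(-201589, 296695), Add(Add(Add(Rational(-2, 3), Mul(Rational(1, 3), -15)), Mul(-53, 41)), -100873)) = Mul(95106, Add(Add(Add(Rational(-2, 3), -5), -2173), -100873)) = Mul(95106, Add(Add(Rational(-17, 3), -2173), -100873)) = Mul(95106, Add(Rational(-6536, 3), -100873)) = Mul(95106, Rational(-309155, 3)) = -9800831810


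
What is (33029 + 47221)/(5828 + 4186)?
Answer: 13375/1669 ≈ 8.0138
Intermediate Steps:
(33029 + 47221)/(5828 + 4186) = 80250/10014 = 80250*(1/10014) = 13375/1669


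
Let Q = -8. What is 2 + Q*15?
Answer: -118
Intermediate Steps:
2 + Q*15 = 2 - 8*15 = 2 - 120 = -118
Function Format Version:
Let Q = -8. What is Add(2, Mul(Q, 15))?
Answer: -118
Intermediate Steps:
Add(2, Mul(Q, 15)) = Add(2, Mul(-8, 15)) = Add(2, -120) = -118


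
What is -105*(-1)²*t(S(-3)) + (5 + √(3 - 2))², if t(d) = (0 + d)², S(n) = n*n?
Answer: -8469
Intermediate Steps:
S(n) = n²
t(d) = d²
-105*(-1)²*t(S(-3)) + (5 + √(3 - 2))² = -105*(-1)²*((-3)²)² + (5 + √(3 - 2))² = -105*9² + (5 + √1)² = -105*81 + (5 + 1)² = -105*81 + 6² = -8505 + 36 = -8469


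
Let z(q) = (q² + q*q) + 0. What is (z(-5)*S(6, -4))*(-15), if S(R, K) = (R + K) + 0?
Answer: -1500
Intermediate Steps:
z(q) = 2*q² (z(q) = (q² + q²) + 0 = 2*q² + 0 = 2*q²)
S(R, K) = K + R (S(R, K) = (K + R) + 0 = K + R)
(z(-5)*S(6, -4))*(-15) = ((2*(-5)²)*(-4 + 6))*(-15) = ((2*25)*2)*(-15) = (50*2)*(-15) = 100*(-15) = -1500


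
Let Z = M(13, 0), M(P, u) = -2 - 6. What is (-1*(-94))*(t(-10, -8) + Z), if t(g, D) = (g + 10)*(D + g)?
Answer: -752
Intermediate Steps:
M(P, u) = -8
Z = -8
t(g, D) = (10 + g)*(D + g)
(-1*(-94))*(t(-10, -8) + Z) = (-1*(-94))*(((-10)² + 10*(-8) + 10*(-10) - 8*(-10)) - 8) = 94*((100 - 80 - 100 + 80) - 8) = 94*(0 - 8) = 94*(-8) = -752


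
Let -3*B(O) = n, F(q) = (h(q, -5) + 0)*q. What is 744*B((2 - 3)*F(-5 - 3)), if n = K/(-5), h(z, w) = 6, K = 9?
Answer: 2232/5 ≈ 446.40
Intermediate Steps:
F(q) = 6*q (F(q) = (6 + 0)*q = 6*q)
n = -9/5 (n = 9/(-5) = 9*(-⅕) = -9/5 ≈ -1.8000)
B(O) = ⅗ (B(O) = -⅓*(-9/5) = ⅗)
744*B((2 - 3)*F(-5 - 3)) = 744*(⅗) = 2232/5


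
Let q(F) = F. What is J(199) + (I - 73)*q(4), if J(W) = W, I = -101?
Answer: -497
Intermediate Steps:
J(199) + (I - 73)*q(4) = 199 + (-101 - 73)*4 = 199 - 174*4 = 199 - 696 = -497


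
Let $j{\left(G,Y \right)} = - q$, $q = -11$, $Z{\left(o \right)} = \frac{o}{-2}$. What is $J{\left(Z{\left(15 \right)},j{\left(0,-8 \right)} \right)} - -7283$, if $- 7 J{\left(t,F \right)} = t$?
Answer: $\frac{101977}{14} \approx 7284.1$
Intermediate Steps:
$Z{\left(o \right)} = - \frac{o}{2}$ ($Z{\left(o \right)} = o \left(- \frac{1}{2}\right) = - \frac{o}{2}$)
$j{\left(G,Y \right)} = 11$ ($j{\left(G,Y \right)} = \left(-1\right) \left(-11\right) = 11$)
$J{\left(t,F \right)} = - \frac{t}{7}$
$J{\left(Z{\left(15 \right)},j{\left(0,-8 \right)} \right)} - -7283 = - \frac{\left(- \frac{1}{2}\right) 15}{7} - -7283 = \left(- \frac{1}{7}\right) \left(- \frac{15}{2}\right) + 7283 = \frac{15}{14} + 7283 = \frac{101977}{14}$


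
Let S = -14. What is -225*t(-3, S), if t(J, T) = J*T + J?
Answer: -8775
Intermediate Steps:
t(J, T) = J + J*T
-225*t(-3, S) = -(-675)*(1 - 14) = -(-675)*(-13) = -225*39 = -8775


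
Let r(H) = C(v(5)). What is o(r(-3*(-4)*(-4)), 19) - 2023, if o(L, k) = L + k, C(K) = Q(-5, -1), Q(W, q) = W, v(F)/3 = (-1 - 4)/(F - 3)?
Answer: -2009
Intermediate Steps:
v(F) = -15/(-3 + F) (v(F) = 3*((-1 - 4)/(F - 3)) = 3*(-5/(-3 + F)) = -15/(-3 + F))
C(K) = -5
r(H) = -5
o(r(-3*(-4)*(-4)), 19) - 2023 = (-5 + 19) - 2023 = 14 - 2023 = -2009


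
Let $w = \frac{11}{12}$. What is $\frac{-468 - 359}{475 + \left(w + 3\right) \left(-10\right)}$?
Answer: $- \frac{4962}{2615} \approx -1.8975$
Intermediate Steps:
$w = \frac{11}{12}$ ($w = 11 \cdot \frac{1}{12} = \frac{11}{12} \approx 0.91667$)
$\frac{-468 - 359}{475 + \left(w + 3\right) \left(-10\right)} = \frac{-468 - 359}{475 + \left(\frac{11}{12} + 3\right) \left(-10\right)} = - \frac{827}{475 + \frac{47}{12} \left(-10\right)} = - \frac{827}{475 - \frac{235}{6}} = - \frac{827}{\frac{2615}{6}} = \left(-827\right) \frac{6}{2615} = - \frac{4962}{2615}$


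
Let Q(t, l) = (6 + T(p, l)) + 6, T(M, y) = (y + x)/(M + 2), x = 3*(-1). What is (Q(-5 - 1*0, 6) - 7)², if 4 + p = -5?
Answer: 1024/49 ≈ 20.898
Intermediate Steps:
x = -3
p = -9 (p = -4 - 5 = -9)
T(M, y) = (-3 + y)/(2 + M) (T(M, y) = (y - 3)/(M + 2) = (-3 + y)/(2 + M))
Q(t, l) = 87/7 - l/7 (Q(t, l) = (6 + (-3 + l)/(2 - 9)) + 6 = (6 + (-3 + l)/(-7)) + 6 = (6 - (-3 + l)/7) + 6 = (6 + (3/7 - l/7)) + 6 = (45/7 - l/7) + 6 = 87/7 - l/7)
(Q(-5 - 1*0, 6) - 7)² = ((87/7 - ⅐*6) - 7)² = ((87/7 - 6/7) - 7)² = (81/7 - 7)² = (32/7)² = 1024/49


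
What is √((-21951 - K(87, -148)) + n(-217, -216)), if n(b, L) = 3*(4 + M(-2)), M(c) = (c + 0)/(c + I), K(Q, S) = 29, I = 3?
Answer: I*√21974 ≈ 148.24*I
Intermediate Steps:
M(c) = c/(3 + c) (M(c) = (c + 0)/(c + 3) = c/(3 + c))
n(b, L) = 6 (n(b, L) = 3*(4 - 2/(3 - 2)) = 3*(4 - 2/1) = 3*(4 - 2*1) = 3*(4 - 2) = 3*2 = 6)
√((-21951 - K(87, -148)) + n(-217, -216)) = √((-21951 - 1*29) + 6) = √((-21951 - 29) + 6) = √(-21980 + 6) = √(-21974) = I*√21974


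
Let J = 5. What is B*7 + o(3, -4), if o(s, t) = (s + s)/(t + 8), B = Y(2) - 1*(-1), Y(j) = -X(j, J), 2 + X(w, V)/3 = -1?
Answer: 143/2 ≈ 71.500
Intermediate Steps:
X(w, V) = -9 (X(w, V) = -6 + 3*(-1) = -6 - 3 = -9)
Y(j) = 9 (Y(j) = -1*(-9) = 9)
B = 10 (B = 9 - 1*(-1) = 9 + 1 = 10)
o(s, t) = 2*s/(8 + t) (o(s, t) = (2*s)/(8 + t) = 2*s/(8 + t))
B*7 + o(3, -4) = 10*7 + 2*3/(8 - 4) = 70 + 2*3/4 = 70 + 2*3*(¼) = 70 + 3/2 = 143/2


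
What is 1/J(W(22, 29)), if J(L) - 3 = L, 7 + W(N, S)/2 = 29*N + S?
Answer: 1/1323 ≈ 0.00075586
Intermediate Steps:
W(N, S) = -14 + 2*S + 58*N (W(N, S) = -14 + 2*(29*N + S) = -14 + 2*(S + 29*N) = -14 + (2*S + 58*N) = -14 + 2*S + 58*N)
J(L) = 3 + L
1/J(W(22, 29)) = 1/(3 + (-14 + 2*29 + 58*22)) = 1/(3 + (-14 + 58 + 1276)) = 1/(3 + 1320) = 1/1323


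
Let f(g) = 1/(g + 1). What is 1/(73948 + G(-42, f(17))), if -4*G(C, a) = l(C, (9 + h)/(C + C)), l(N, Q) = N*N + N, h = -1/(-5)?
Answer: 2/147035 ≈ 1.3602e-5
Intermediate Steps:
h = 1/5 (h = -1*(-1/5) = 1/5 ≈ 0.20000)
f(g) = 1/(1 + g)
l(N, Q) = N + N**2 (l(N, Q) = N**2 + N = N + N**2)
G(C, a) = -C*(1 + C)/4
1/(73948 + G(-42, f(17))) = 1/(73948 - 1/4*(-42)*(1 - 42)) = 1/(73948 - 1/4*(-42)*(-41)) = 1/(73948 - 861/2) = 1/(147035/2) = 2/147035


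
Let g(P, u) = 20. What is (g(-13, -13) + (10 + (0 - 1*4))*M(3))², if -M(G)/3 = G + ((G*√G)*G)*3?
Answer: 709744 + 33048*√3 ≈ 7.6699e+5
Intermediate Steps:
M(G) = -9*G^(5/2) - 3*G (M(G) = -3*(G + ((G*√G)*G)*3) = -3*(G + (G^(3/2)*G)*3) = -3*(G + G^(5/2)*3) = -3*(G + 3*G^(5/2)) = -9*G^(5/2) - 3*G)
(g(-13, -13) + (10 + (0 - 1*4))*M(3))² = (20 + (10 + (0 - 1*4))*(-81*√3 - 3*3))² = (20 + (10 + (0 - 4))*(-81*√3 - 9))² = (20 + (10 - 4)*(-81*√3 - 9))² = (20 + 6*(-9 - 81*√3))² = (20 + (-54 - 486*√3))² = (-34 - 486*√3)²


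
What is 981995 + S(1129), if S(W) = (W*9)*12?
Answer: 1103927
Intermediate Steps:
S(W) = 108*W (S(W) = (9*W)*12 = 108*W)
981995 + S(1129) = 981995 + 108*1129 = 981995 + 121932 = 1103927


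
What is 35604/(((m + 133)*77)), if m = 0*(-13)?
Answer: 35604/10241 ≈ 3.4766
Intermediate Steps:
m = 0
35604/(((m + 133)*77)) = 35604/(((0 + 133)*77)) = 35604/((133*77)) = 35604/10241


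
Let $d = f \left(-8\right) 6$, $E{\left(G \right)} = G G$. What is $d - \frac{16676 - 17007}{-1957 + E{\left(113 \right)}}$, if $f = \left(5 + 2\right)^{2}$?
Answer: $- \frac{25429493}{10812} \approx -2352.0$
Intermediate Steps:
$E{\left(G \right)} = G^{2}$
$f = 49$ ($f = 7^{2} = 49$)
$d = -2352$ ($d = 49 \left(-8\right) 6 = \left(-392\right) 6 = -2352$)
$d - \frac{16676 - 17007}{-1957 + E{\left(113 \right)}} = -2352 - \frac{16676 - 17007}{-1957 + 113^{2}} = -2352 - - \frac{331}{-1957 + 12769} = -2352 - - \frac{331}{10812} = -2352 + \frac{331}{10812} = - \frac{25429493}{10812}$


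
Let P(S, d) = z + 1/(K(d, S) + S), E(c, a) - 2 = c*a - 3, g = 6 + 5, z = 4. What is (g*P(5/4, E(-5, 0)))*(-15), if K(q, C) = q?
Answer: -1320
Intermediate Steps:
g = 11
E(c, a) = -1 + a*c (E(c, a) = 2 + (c*a - 3) = 2 + (a*c - 3) = 2 + (-3 + a*c) = -1 + a*c)
P(S, d) = 4 + 1/(S + d) (P(S, d) = 4 + 1/(d + S) = 4 + 1/(S + d))
(g*P(5/4, E(-5, 0)))*(-15) = (11*((1 + 4*(5/4) + 4*(-1 + 0*(-5)))/(5/4 + (-1 + 0*(-5)))))*(-15) = (11*((1 + 4*(5*(¼)) + 4*(-1 + 0))/(5*(¼) + (-1 + 0))))*(-15) = (11*((1 + 4*(5/4) + 4*(-1))/(5/4 - 1)))*(-15) = (11*((1 + 5 - 4)/(¼)))*(-15) = (11*(4*2))*(-15) = (11*8)*(-15) = 88*(-15) = -1320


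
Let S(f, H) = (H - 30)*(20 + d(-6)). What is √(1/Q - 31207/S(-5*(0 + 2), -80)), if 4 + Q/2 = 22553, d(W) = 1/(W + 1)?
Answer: √7933727334434/744117 ≈ 3.7853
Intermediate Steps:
d(W) = 1/(1 + W)
S(f, H) = -594 + 99*H/5 (S(f, H) = (H - 30)*(20 + 1/(1 - 6)) = (-30 + H)*(20 + 1/(-5)) = (-30 + H)*(20 - ⅕) = (-30 + H)*(99/5) = -594 + 99*H/5)
Q = 45098 (Q = -8 + 2*22553 = -8 + 45106 = 45098)
√(1/Q - 31207/S(-5*(0 + 2), -80)) = √(1/45098 - 31207/(-594 + (99/5)*(-80))) = √(1/45098 - 31207/(-594 - 1584)) = √(1/45098 - 31207/(-2178)) = √(1/45098 - 31207*(-1/2178)) = √(1/45098 + 2837/198) = √(31985806/2232351) = √7933727334434/744117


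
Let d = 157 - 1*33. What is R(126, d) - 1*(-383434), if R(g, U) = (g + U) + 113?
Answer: 383797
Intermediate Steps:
d = 124 (d = 157 - 33 = 124)
R(g, U) = 113 + U + g (R(g, U) = (U + g) + 113 = 113 + U + g)
R(126, d) - 1*(-383434) = (113 + 124 + 126) - 1*(-383434) = 363 + 383434 = 383797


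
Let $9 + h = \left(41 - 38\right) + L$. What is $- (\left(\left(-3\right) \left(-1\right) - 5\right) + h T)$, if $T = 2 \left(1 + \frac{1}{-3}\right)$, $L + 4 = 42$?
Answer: $- \frac{122}{3} \approx -40.667$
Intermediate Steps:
$L = 38$ ($L = -4 + 42 = 38$)
$h = 32$ ($h = -9 + \left(\left(41 - 38\right) + 38\right) = -9 + \left(3 + 38\right) = -9 + 41 = 32$)
$T = \frac{4}{3}$ ($T = 2 \left(1 - \frac{1}{3}\right) = 2 \cdot \frac{2}{3} = \frac{4}{3} \approx 1.3333$)
$- (\left(\left(-3\right) \left(-1\right) - 5\right) + h T) = - (\left(\left(-3\right) \left(-1\right) - 5\right) + 32 \cdot \frac{4}{3}) = - (\left(3 - 5\right) + \frac{128}{3}) = - (-2 + \frac{128}{3}) = \left(-1\right) \frac{122}{3} = - \frac{122}{3}$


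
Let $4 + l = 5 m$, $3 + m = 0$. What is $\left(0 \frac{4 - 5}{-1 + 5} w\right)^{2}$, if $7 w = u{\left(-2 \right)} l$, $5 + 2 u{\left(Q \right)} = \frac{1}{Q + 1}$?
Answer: $0$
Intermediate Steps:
$m = -3$ ($m = -3 + 0 = -3$)
$u{\left(Q \right)} = - \frac{5}{2} + \frac{1}{2 \left(1 + Q\right)}$ ($u{\left(Q \right)} = - \frac{5}{2} + \frac{1}{2 \left(Q + 1\right)} = - \frac{5}{2} + \frac{1}{2 \left(1 + Q\right)}$)
$l = -19$ ($l = -4 + 5 \left(-3\right) = -4 - 15 = -19$)
$w = \frac{57}{7}$ ($w = \frac{\frac{-4 - -10}{2 \left(1 - 2\right)} \left(-19\right)}{7} = \frac{\frac{-4 + 10}{2 \left(-1\right)} \left(-19\right)}{7} = \frac{\frac{1}{2} \left(-1\right) 6 \left(-19\right)}{7} = \frac{\left(-3\right) \left(-19\right)}{7} = \frac{1}{7} \cdot 57 = \frac{57}{7} \approx 8.1429$)
$\left(0 \frac{4 - 5}{-1 + 5} w\right)^{2} = \left(0 \frac{4 - 5}{-1 + 5} \cdot \frac{57}{7}\right)^{2} = \left(0 \left(- \frac{1}{4}\right) \frac{57}{7}\right)^{2} = \left(0 \cdot \frac{57}{7}\right)^{2} = 0^{2} = 0$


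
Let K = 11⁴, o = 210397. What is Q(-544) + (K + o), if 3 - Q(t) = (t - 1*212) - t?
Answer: 225253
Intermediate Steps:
K = 14641
Q(t) = 215 (Q(t) = 3 - ((t - 1*212) - t) = 3 - ((t - 212) - t) = 3 - ((-212 + t) - t) = 3 - 1*(-212) = 3 + 212 = 215)
Q(-544) + (K + o) = 215 + (14641 + 210397) = 215 + 225038 = 225253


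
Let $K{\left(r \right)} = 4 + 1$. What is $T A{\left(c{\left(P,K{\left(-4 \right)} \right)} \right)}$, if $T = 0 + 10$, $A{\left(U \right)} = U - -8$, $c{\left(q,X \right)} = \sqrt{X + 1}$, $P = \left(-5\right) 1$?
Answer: $80 + 10 \sqrt{6} \approx 104.49$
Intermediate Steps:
$K{\left(r \right)} = 5$
$P = -5$
$c{\left(q,X \right)} = \sqrt{1 + X}$
$A{\left(U \right)} = 8 + U$ ($A{\left(U \right)} = U + 8 = 8 + U$)
$T = 10$
$T A{\left(c{\left(P,K{\left(-4 \right)} \right)} \right)} = 10 \left(8 + \sqrt{1 + 5}\right) = 10 \left(8 + \sqrt{6}\right) = 80 + 10 \sqrt{6}$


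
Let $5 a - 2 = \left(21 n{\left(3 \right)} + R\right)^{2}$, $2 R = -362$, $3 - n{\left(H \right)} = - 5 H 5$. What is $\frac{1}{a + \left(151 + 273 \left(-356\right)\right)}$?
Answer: $\frac{5}{1637666} \approx 3.0531 \cdot 10^{-6}$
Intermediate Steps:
$n{\left(H \right)} = 3 + 25 H$ ($n{\left(H \right)} = 3 - - 5 H 5 = 3 - - 25 H = 3 + 25 H$)
$R = -181$ ($R = \frac{1}{2} \left(-362\right) = -181$)
$a = \frac{2122851}{5}$ ($a = \frac{2}{5} + \frac{\left(21 \left(3 + 25 \cdot 3\right) - 181\right)^{2}}{5} = \frac{2}{5} + \frac{\left(21 \left(3 + 75\right) - 181\right)^{2}}{5} = \frac{2}{5} + \frac{\left(21 \cdot 78 - 181\right)^{2}}{5} = \frac{2}{5} + \frac{\left(1638 - 181\right)^{2}}{5} = \frac{2}{5} + \frac{1457^{2}}{5} = \frac{2}{5} + \frac{1}{5} \cdot 2122849 = \frac{2}{5} + \frac{2122849}{5} = \frac{2122851}{5} \approx 4.2457 \cdot 10^{5}$)
$\frac{1}{a + \left(151 + 273 \left(-356\right)\right)} = \frac{1}{\frac{2122851}{5} + \left(151 + 273 \left(-356\right)\right)} = \frac{1}{\frac{2122851}{5} + \left(151 - 97188\right)} = \frac{1}{\frac{2122851}{5} - 97037} = \frac{1}{\frac{1637666}{5}} = \frac{5}{1637666}$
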